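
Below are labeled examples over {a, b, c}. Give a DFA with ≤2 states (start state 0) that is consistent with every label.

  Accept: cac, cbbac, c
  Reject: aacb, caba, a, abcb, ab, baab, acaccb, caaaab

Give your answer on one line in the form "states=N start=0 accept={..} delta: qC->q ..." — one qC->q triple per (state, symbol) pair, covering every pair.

Grow the machine one transition at a time. Run the examples from 0; the earliest place one falls off (shortest prefix, ties alphabetical) gets sent to the lowest-numbered state that keeps every Accept/Reject pair distinguishable — a pair clashes when both reach the same state with identical unread suffix — and to a fresh state only if none does.
a: 0a undefined. 0a->0: ok.
b: 0b undefined. 0b->0: ok.
c: 0c undefined. 0c->0: no, cac/aacb meet in 0. Open state 1: 0c->1.
ca: 1a undefined. 1a->0: ok.
cb: 1b undefined. 1b->0: ok.
acacc: 1c undefined. 1c->0: ok.
All examples now run through 2 states with every (state, symbol) defined. Accept strings end in {1}, Reject strings end in {0}; accept={1}.

states=2 start=0 accept={1} delta: 0a->0 0b->0 0c->1 1a->0 1b->0 1c->0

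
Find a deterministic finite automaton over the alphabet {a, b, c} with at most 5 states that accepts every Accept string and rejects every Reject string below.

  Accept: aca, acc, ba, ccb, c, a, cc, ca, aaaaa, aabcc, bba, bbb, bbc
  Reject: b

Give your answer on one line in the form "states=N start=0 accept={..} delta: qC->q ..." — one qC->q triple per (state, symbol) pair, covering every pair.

states=3 start=0 accept={0,2} delta: 0a->0 0b->1 0c->2 1a->0 1b->2 1c->0 2a->0 2b->0 2c->2

Grow the machine one transition at a time. Run the examples from 0; the earliest place one falls off (shortest prefix, ties alphabetical) gets sent to the lowest-numbered state that keeps every Accept/Reject pair distinguishable — a pair clashes when both reach the same state with identical unread suffix — and to a fresh state only if none does.
a: 0a undefined. 0a->0: ok.
b: 0b undefined. 0b->0: no, ba/b meet in 0. Open state 1: 0b->1.
c: 0c undefined. 0c->0: no, ccb/b meet in 1. 0c->1: no, c/b meet in 1. Open state 2: 0c->2.
ba: 1a undefined. 1a->0: ok.
bb: 1b undefined. 1b->0: no, bbb/b meet in 1. 1b->1: no, bbb/b meet in 1. 1b->2: ok.
ca: 2a undefined. 2a->0: ok.
cc: 2c undefined. 2c->0: no, ccb/b meet in 1. 2c->1: no, acc/b meet in 1. 2c->2: ok.
bbb: 2b undefined. 2b->0: ok.
aabc: 1c undefined. 1c->0: ok.
All examples now run through 3 states with every (state, symbol) defined. Accept strings end in {0,2}, Reject strings end in {1}; accept={0,2}.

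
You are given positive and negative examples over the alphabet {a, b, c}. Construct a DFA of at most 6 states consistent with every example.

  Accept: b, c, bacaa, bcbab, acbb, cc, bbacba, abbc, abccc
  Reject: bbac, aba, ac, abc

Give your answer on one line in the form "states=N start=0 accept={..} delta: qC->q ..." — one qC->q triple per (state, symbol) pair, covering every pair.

State merging on the prefix tree: take the shortest (then alphabetical) example prefix whose next move is undefined and point that move at state 0, else 1, else 2, ...; a target is out if some Accept/Reject pair would then sit in one state with the same input left (inseparable). If every existing state is out, open a new one.
a: 0a undefined. 0a->0: no, c/ac meet in 0 with "c" left. Open state 1: 0a->1.
b: 0b undefined. 0b->0: ok.
c: 0c undefined. 0c->0: ok.
ab: 1b undefined. 1b->0: no, b/abc meet in 0. 1b->1: no, abbc/bbac meet in 1 with "c" left. Open state 2: 1b->2.
ac: 1c undefined. 1c->0: no, b/bbac meet in 0. 1c->1: no, bbacba/aba meet in 2 with "a" left. 1c->2: no, bcbab/bbac meet in 2. Open state 3: 1c->3.
aba: 2a undefined. 2a->0: no, b/aba meet in 0. 2a->1: ok.
abb: 2b undefined. 2b->0: ok.
abc: 2c undefined. 2c->0: no, b/abc meet in 0. 2c->1: ok.
acb: 3b undefined. 3b->0: no, bbacba/aba meet in 1. 3b->1: ok.
baca: 3a undefined. 3a->0: no, bacaa/aba meet in 1. 3a->1: ok.
abccc: 3c undefined. 3c->0: ok.
bacaa: 1a undefined. 1a->0: ok.
All examples now run through 4 states with every (state, symbol) defined. Accept strings end in {0,2}, Reject strings end in {1,3}; accept={0,2}.

states=4 start=0 accept={0,2} delta: 0a->1 0b->0 0c->0 1a->0 1b->2 1c->3 2a->1 2b->0 2c->1 3a->1 3b->1 3c->0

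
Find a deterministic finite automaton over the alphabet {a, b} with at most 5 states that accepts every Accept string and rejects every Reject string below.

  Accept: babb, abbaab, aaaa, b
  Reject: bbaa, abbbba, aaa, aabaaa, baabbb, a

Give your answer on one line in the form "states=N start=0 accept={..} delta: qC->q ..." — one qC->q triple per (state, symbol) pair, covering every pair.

Grow the machine one transition at a time. Run the examples from 0; the earliest place one falls off (shortest prefix, ties alphabetical) gets sent to the lowest-numbered state that keeps every Accept/Reject pair distinguishable — a pair clashes when both reach the same state with identical unread suffix — and to a fresh state only if none does.
a: 0a undefined. 0a->0: no, aaaa/aaa meet in 0. Open state 1: 0a->1.
b: 0b undefined. 0b->0: ok.
aa: 1a undefined. 1a->0: no, aaaa/bbaa meet in 0. 1a->1: no, aaaa/bbaa meet in 1. Open state 2: 1a->2.
ab: 1b undefined. 1b->0: ok.
aaa: 2a undefined. 2a->0: no, babb/aaa meet in 0. 2a->1: no, aaaa/bbaa meet in 2. 2a->2: no, aaaa/bbaa meet in 2. Open state 3: 2a->3.
aab: 2b undefined. 2b->0: no, babb/baabbb meet in 0. 2b->1: no, babb/baabbb meet in 0. 2b->2: no, abbaab/bbaa meet in 2. 2b->3: no, abbaab/aaa meet in 3. Open state 4: 2b->4.
aaaa: 3a undefined. 3a->0: ok.
aaba: 4a undefined. 4a->0: ok.
baabb: 4b undefined. 4b->0: no, babb/baabbb meet in 0. 4b->1: no, babb/baabbb meet in 0. 4b->2: no, abbaab/baabbb meet in 4. 4b->3: ok.
baabbb: 3b undefined. 3b->0: no, babb/baabbb meet in 0. 3b->1: ok.
All examples now run through 5 states with every (state, symbol) defined. Accept strings end in {0,4}, Reject strings end in {1,2,3}; accept={0,4}.

states=5 start=0 accept={0,4} delta: 0a->1 0b->0 1a->2 1b->0 2a->3 2b->4 3a->0 3b->1 4a->0 4b->3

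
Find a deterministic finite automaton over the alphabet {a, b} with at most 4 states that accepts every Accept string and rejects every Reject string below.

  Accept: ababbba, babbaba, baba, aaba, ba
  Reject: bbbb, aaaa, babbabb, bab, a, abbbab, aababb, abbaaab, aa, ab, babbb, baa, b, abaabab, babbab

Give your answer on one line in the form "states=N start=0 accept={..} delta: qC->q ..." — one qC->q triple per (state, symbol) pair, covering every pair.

states=3 start=0 accept={2} delta: 0a->0 0b->1 1a->2 1b->0 2a->0 2b->1

State merging on the prefix tree: take the shortest (then alphabetical) example prefix whose next move is undefined and point that move at state 0, else 1, else 2, ...; a target is out if some Accept/Reject pair would then sit in one state with the same input left (inseparable). If every existing state is out, open a new one.
a: 0a undefined. 0a->0: ok.
b: 0b undefined. 0b->0: no, ababbba/bbbb meet in 0. Open state 1: 0b->1.
ba: 1a undefined. 1a->0: no, baba/aaaa meet in 0. 1a->1: no, aaba/ab meet in 1. Open state 2: 1a->2.
bb: 1b undefined. 1b->0: ok.
baa: 2a undefined. 2a->0: ok.
bab: 2b undefined. 2b->0: no, ababbba/bbbb meet in 0. 2b->1: ok.
All examples now run through 3 states with every (state, symbol) defined. Accept strings end in {2}, Reject strings end in {0,1}; accept={2}.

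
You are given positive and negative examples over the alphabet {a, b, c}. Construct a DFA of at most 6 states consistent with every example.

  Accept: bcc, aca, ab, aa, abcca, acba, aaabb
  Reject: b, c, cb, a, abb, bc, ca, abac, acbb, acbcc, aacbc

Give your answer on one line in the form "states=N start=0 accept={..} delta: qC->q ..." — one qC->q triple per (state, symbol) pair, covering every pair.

states=4 start=0 accept={3} delta: 0a->1 0b->0 0c->2 1a->3 1b->3 1c->1 2a->0 2b->0 2c->3 3a->3 3b->1 3c->1

State merging on the prefix tree: take the shortest (then alphabetical) example prefix whose next move is undefined and point that move at state 0, else 1, else 2, ...; a target is out if some Accept/Reject pair would then sit in one state with the same input left (inseparable). If every existing state is out, open a new one.
a: 0a undefined. 0a->0: no, aca/ca meet in 0 with "ca" left. Open state 1: 0a->1.
b: 0b undefined. 0b->0: ok.
c: 0c undefined. 0c->0: no, bcc/b meet in 0. 0c->1: no, ab/cb meet in 1 with "b" left. Open state 2: 0c->2.
aa: 1a undefined. 1a->0: no, aa/b meet in 0. 1a->1: no, aa/a meet in 1. 1a->2: no, aa/c meet in 2. Open state 3: 1a->3.
ab: 1b undefined. 1b->0: no, ab/b meet in 0. 1b->1: no, ab/a meet in 1. 1b->2: no, ab/c meet in 2. 1b->3: ok.
ac: 1c undefined. 1c->0: no, bcc/acbcc meet in 2 with "c" left. 1c->1: ok.
ca: 2a undefined. 2a->0: ok.
cb: 2b undefined. 2b->0: ok.
aaa: 3a undefined. 3a->0: no, acba/b meet in 0. 3a->1: no, acba/a meet in 1. 3a->2: no, bcc/abac meet in 2 with "c" left. 3a->3: ok.
aac: 3c undefined. 3c->0: no, abcca/b meet in 0. 3c->1: ok.
abb: 3b undefined. 3b->0: no, aaabb/b meet in 0. 3b->1: ok.
bcc: 2c undefined. 2c->0: no, bcc/b meet in 0. 2c->1: no, bcc/a meet in 1. 2c->2: no, bcc/c meet in 2. 2c->3: ok.
All examples now run through 4 states with every (state, symbol) defined. Accept strings end in {3}, Reject strings end in {0,1,2}; accept={3}.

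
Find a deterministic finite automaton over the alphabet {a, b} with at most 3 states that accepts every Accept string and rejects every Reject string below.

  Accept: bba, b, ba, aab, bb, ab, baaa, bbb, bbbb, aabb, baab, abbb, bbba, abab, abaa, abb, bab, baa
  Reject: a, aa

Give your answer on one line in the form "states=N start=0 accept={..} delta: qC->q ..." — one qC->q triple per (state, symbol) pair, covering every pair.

states=2 start=0 accept={1} delta: 0a->0 0b->1 1a->1 1b->1

State merging on the prefix tree: take the shortest (then alphabetical) example prefix whose next move is undefined and point that move at state 0, else 1, else 2, ...; a target is out if some Accept/Reject pair would then sit in one state with the same input left (inseparable). If every existing state is out, open a new one.
a: 0a undefined. 0a->0: ok.
b: 0b undefined. 0b->0: no, bba/a meet in 0. Open state 1: 0b->1.
ba: 1a undefined. 1a->0: no, ba/a meet in 0. 1a->1: ok.
bb: 1b undefined. 1b->0: no, bba/a meet in 0. 1b->1: ok.
All examples now run through 2 states with every (state, symbol) defined. Accept strings end in {1}, Reject strings end in {0}; accept={1}.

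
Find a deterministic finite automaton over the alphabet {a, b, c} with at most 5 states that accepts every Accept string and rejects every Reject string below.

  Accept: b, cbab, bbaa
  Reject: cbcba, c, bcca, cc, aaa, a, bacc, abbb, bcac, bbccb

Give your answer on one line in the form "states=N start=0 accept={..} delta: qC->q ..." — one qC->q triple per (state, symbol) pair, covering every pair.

states=3 start=0 accept={1,2} delta: 0a->0 0b->1 0c->0 1a->0 1b->2 1c->0 2a->2 2b->0 2c->2

Grow the machine one transition at a time. Run the examples from 0; the earliest place one falls off (shortest prefix, ties alphabetical) gets sent to the lowest-numbered state that keeps every Accept/Reject pair distinguishable — a pair clashes when both reach the same state with identical unread suffix — and to a fresh state only if none does.
a: 0a undefined. 0a->0: ok.
b: 0b undefined. 0b->0: no, b/aaa meet in 0. Open state 1: 0b->1.
c: 0c undefined. 0c->0: ok.
ba: 1a undefined. 1a->0: ok.
bb: 1b undefined. 1b->0: no, b/abbb meet in 1. 1b->1: no, b/abbb meet in 1. Open state 2: 1b->2.
bc: 1c undefined. 1c->0: ok.
bba: 2a undefined. 2a->0: no, bbaa/cbcba meet in 0. 2a->1: no, bbaa/cbcba meet in 0. 2a->2: ok.
bbc: 2c undefined. 2c->0: no, b/bbccb meet in 1. 2c->1: no, b/bbccb meet in 1. 2c->2: ok.
abbb: 2b undefined. 2b->0: ok.
All examples now run through 3 states with every (state, symbol) defined. Accept strings end in {1,2}, Reject strings end in {0}; accept={1,2}.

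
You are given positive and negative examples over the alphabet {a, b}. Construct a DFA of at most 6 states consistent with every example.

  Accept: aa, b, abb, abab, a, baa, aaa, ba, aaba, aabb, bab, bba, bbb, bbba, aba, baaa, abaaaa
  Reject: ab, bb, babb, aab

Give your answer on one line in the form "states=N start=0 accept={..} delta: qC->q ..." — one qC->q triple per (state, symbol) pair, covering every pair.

State merging on the prefix tree: take the shortest (then alphabetical) example prefix whose next move is undefined and point that move at state 0, else 1, else 2, ...; a target is out if some Accept/Reject pair would then sit in one state with the same input left (inseparable). If every existing state is out, open a new one.
a: 0a undefined. 0a->0: no, b/ab meet in 0 with "b" left. Open state 1: 0a->1.
b: 0b undefined. 0b->0: no, b/bb meet in 0. 0b->1: no, aabb/babb meet in 1 with "abb" left. Open state 2: 0b->2.
aa: 1a undefined. 1a->0: no, b/aab meet in 2. 1a->1: ok.
ab: 1b undefined. 1b->0: no, abab/ab meet in 0. 1b->1: no, aa/ab meet in 1. 1b->2: no, b/ab meet in 2. Open state 3: 1b->3.
ba: 2a undefined. 2a->0: ok.
bb: 2b undefined. 2b->0: no, ba/bb meet in 0. 2b->1: no, aa/bb meet in 1. 2b->2: no, b/bb meet in 2. 2b->3: ok.
aba: 3a undefined. 3a->0: ok.
abb: 3b undefined. 3b->0: ok.
All examples now run through 4 states with every (state, symbol) defined. Accept strings end in {0,1,2}, Reject strings end in {3}; accept={0,1,2}.

states=4 start=0 accept={0,1,2} delta: 0a->1 0b->2 1a->1 1b->3 2a->0 2b->3 3a->0 3b->0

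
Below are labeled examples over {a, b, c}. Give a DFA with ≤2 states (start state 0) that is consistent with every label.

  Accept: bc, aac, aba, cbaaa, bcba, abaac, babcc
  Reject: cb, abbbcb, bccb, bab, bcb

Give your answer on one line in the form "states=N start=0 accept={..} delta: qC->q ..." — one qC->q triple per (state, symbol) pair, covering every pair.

states=2 start=0 accept={0} delta: 0a->0 0b->1 0c->0 1a->0 1b->0 1c->0

Grow the machine one transition at a time. Run the examples from 0; the earliest place one falls off (shortest prefix, ties alphabetical) gets sent to the lowest-numbered state that keeps every Accept/Reject pair distinguishable — a pair clashes when both reach the same state with identical unread suffix — and to a fresh state only if none does.
a: 0a undefined. 0a->0: ok.
b: 0b undefined. 0b->0: no, aba/bab meet in 0. Open state 1: 0b->1.
c: 0c undefined. 0c->0: ok.
ba: 1a undefined. 1a->0: ok.
bc: 1c undefined. 1c->0: ok.
abb: 1b undefined. 1b->0: ok.
All examples now run through 2 states with every (state, symbol) defined. Accept strings end in {0}, Reject strings end in {1}; accept={0}.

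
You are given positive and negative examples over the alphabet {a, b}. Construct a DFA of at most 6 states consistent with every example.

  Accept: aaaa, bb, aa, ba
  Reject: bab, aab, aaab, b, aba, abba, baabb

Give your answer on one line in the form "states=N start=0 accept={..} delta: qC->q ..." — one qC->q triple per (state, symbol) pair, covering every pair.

states=4 start=0 accept={2} delta: 0a->1 0b->1 1a->2 1b->2 2a->3 2b->0 3a->2 3b->0

Fold the examples into a partial DFA from state 0: repeatedly fix the first undefined (state, symbol) met by the shortest-then-alphabetical prefix, trying targets in increasing order and rejecting any under which an Accept and a Reject string meet in one state with the same remainder; add a state when all current targets are rejected. Accepting states are where Accept strings end.
a: 0a undefined. 0a->0: no, ba/aba meet in 0 with "ba" left. Open state 1: 0a->1.
b: 0b undefined. 0b->0: no, bb/b meet in 0. 0b->1: ok.
aa: 1a undefined. 1a->0: no, bb/aaab meet in 1 with "b" left. 1a->1: no, aaaa/b meet in 1. Open state 2: 1a->2.
ab: 1b undefined. 1b->0: no, aa/abba meet in 2. 1b->1: no, bb/b meet in 1. 1b->2: ok.
aaa: 2a undefined. 2a->0: no, aaaa/aaab meet in 1. 2a->1: no, aaaa/aaab meet in 2. 2a->2: no, aaaa/aba meet in 2. Open state 3: 2a->3.
aab: 2b undefined. 2b->0: ok.
aaaa: 3a undefined. 3a->0: no, aaaa/bab meet in 0. 3a->1: no, aaaa/b meet in 1. 3a->2: ok.
aaab: 3b undefined. 3b->0: ok.
All examples now run through 4 states with every (state, symbol) defined. Accept strings end in {2}, Reject strings end in {0,1,3}; accept={2}.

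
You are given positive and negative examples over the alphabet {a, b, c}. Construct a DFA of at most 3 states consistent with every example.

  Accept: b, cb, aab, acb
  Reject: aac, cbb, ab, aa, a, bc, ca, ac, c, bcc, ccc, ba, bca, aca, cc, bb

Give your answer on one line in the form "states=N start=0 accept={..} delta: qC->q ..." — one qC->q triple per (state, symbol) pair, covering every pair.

states=3 start=0 accept={2} delta: 0a->1 0b->2 0c->0 1a->0 1b->0 1c->0 2a->0 2b->0 2c->0

Grow the machine one transition at a time. Run the examples from 0; the earliest place one falls off (shortest prefix, ties alphabetical) gets sent to the lowest-numbered state that keeps every Accept/Reject pair distinguishable — a pair clashes when both reach the same state with identical unread suffix — and to a fresh state only if none does.
a: 0a undefined. 0a->0: no, b/ab meet in 0 with "b" left. Open state 1: 0a->1.
b: 0b undefined. 0b->0: no, b/bb meet in 0. 0b->1: no, b/a meet in 1. Open state 2: 0b->2.
c: 0c undefined. 0c->0: ok.
aa: 1a undefined. 1a->0: ok.
ab: 1b undefined. 1b->0: ok.
ac: 1c undefined. 1c->0: ok.
ba: 2a undefined. 2a->0: ok.
bb: 2b undefined. 2b->0: ok.
bc: 2c undefined. 2c->0: ok.
All examples now run through 3 states with every (state, symbol) defined. Accept strings end in {2}, Reject strings end in {0,1}; accept={2}.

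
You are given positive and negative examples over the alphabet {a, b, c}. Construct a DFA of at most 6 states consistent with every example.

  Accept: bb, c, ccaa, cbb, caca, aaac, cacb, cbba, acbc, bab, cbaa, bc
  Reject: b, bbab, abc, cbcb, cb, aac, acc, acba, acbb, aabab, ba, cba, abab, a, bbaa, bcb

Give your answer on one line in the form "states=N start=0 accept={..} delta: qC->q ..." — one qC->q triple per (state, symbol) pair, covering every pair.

states=6 start=0 accept={0,2,4} delta: 0a->1 0b->1 0c->2 1a->3 1b->2 1c->4 2a->4 2b->1 2c->1 3a->0 3b->2 3c->1 4a->1 4b->5 4c->3 5a->1 5b->1 5c->0

Grow the machine one transition at a time. Run the examples from 0; the earliest place one falls off (shortest prefix, ties alphabetical) gets sent to the lowest-numbered state that keeps every Accept/Reject pair distinguishable — a pair clashes when both reach the same state with identical unread suffix — and to a fresh state only if none does.
a: 0a undefined. 0a->0: no, c/aac meet in 0 with "c" left. Open state 1: 0a->1.
b: 0b undefined. 0b->0: no, bb/b meet in 0. 0b->1: ok.
c: 0c undefined. 0c->0: no, ccaa/ba meet in 1 with "a" left. 0c->1: no, bb/cb meet in 1 with "b" left. Open state 2: 0c->2.
aa: 1a undefined. 1a->0: no, c/aac meet in 2. 1a->1: no, aaac/aac meet in 1 with "c" left. 1a->2: no, c/ba meet in 2. Open state 3: 1a->3.
ab: 1b undefined. 1b->0: no, bb/bbab meet in 0. 1b->1: no, bb/b meet in 1. 1b->2: ok.
ac: 1c undefined. 1c->0: no, bb/acc meet in 2. 1c->1: no, bb/bcb meet in 2. 1c->2: no, cbb/acbb meet in 2 with "bb" left. 1c->3: no, bab/bcb meet in 3 with "b" left. Open state 4: 1c->4.
ca: 2a undefined. 2a->0: no, cacb/cb meet in 2 with "b" left. 2a->1: no, bb/bbab meet in 2. 2a->2: no, bb/bbaa meet in 2. 2a->3: no, bab/bbab meet in 3 with "b" left. 2a->4: ok.
cb: 2b undefined. 2b->0: no, cbb/b meet in 1. 2b->1: ok.
cc: 2c undefined. 2c->0: no, ccaa/ba meet in 3. 2c->1: ok.
aaa: 3a undefined. 3a->0: ok.
aab: 3b undefined. 3b->0: no, bb/aabab meet in 2. 3b->1: no, bab/b meet in 1. 3b->2: ok.
aac: 3c undefined. 3c->0: no, ccaa/aac meet in 0. 3c->1: ok.
acb: 4b undefined. 4b->0: no, ccaa/bbab meet in 0. 4b->1: no, bb/acbb meet in 2. 4b->2: no, bb/bbab meet in 2. 4b->3: no, bb/acbb meet in 2. 4b->4: no, cbba/bbab meet in 4. Open state 5: 4b->5.
acc: 4c undefined. 4c->0: no, ccaa/acc meet in 0. 4c->1: no, caca/ba meet in 3. 4c->2: no, bb/acc meet in 2. 4c->3: ok.
acba: 5a undefined. 5a->0: no, ccaa/acba meet in 0. 5a->1: ok.
acbb: 5b undefined. 5b->0: no, ccaa/acbb meet in 0. 5b->1: ok.
acbc: 5c undefined. 5c->0: ok.
bbaa: 4a undefined. 4a->0: no, ccaa/bbaa meet in 0. 4a->1: ok.
All examples now run through 6 states with every (state, symbol) defined. Accept strings end in {0,2,4}, Reject strings end in {1,3,5}; accept={0,2,4}.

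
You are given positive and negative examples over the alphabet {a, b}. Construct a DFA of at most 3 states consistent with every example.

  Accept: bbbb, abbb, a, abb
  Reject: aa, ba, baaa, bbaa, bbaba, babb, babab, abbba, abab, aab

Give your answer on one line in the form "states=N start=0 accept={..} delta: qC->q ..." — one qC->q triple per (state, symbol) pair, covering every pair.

Grow the machine one transition at a time. Run the examples from 0; the earliest place one falls off (shortest prefix, ties alphabetical) gets sent to the lowest-numbered state that keeps every Accept/Reject pair distinguishable — a pair clashes when both reach the same state with identical unread suffix — and to a fresh state only if none does.
a: 0a undefined. 0a->0: no, a/aa meet in 0. Open state 1: 0a->1.
b: 0b undefined. 0b->0: no, a/ba meet in 1. 0b->1: ok.
aa: 1a undefined. 1a->0: no, a/babab meet in 1. 1a->1: no, a/aa meet in 1. Open state 2: 1a->2.
ab: 1b undefined. 1b->0: no, bbbb/abab meet in 0. 1b->1: ok.
aab: 2b undefined. 2b->0: no, bbbb/bbaba meet in 1. 2b->1: no, bbbb/babb meet in 1. 2b->2: ok.
baa: 2a undefined. 2a->0: no, bbbb/baaa meet in 1. 2a->1: no, bbbb/bbaa meet in 1. 2a->2: ok.
All examples now run through 3 states with every (state, symbol) defined. Accept strings end in {1}, Reject strings end in {2}; accept={1}.

states=3 start=0 accept={1} delta: 0a->1 0b->1 1a->2 1b->1 2a->2 2b->2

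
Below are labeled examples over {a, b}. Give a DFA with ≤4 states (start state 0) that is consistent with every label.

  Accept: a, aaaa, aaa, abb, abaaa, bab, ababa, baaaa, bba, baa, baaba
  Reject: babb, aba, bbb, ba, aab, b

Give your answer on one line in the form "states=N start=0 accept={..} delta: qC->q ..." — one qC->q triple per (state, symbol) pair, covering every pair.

states=4 start=0 accept={0,3} delta: 0a->0 0b->1 1a->2 1b->0 2a->3 2b->0 3a->0 3b->0

Grow the machine one transition at a time. Run the examples from 0; the earliest place one falls off (shortest prefix, ties alphabetical) gets sent to the lowest-numbered state that keeps every Accept/Reject pair distinguishable — a pair clashes when both reach the same state with identical unread suffix — and to a fresh state only if none does.
a: 0a undefined. 0a->0: ok.
b: 0b undefined. 0b->0: no, a/babb meet in 0. Open state 1: 0b->1.
ba: 1a undefined. 1a->0: no, a/aba meet in 0. 1a->1: no, abaaa/aba meet in 1. Open state 2: 1a->2.
bb: 1b undefined. 1b->0: ok.
baa: 2a undefined. 2a->0: no, baaba/aba meet in 2. 2a->1: no, abaaa/aba meet in 2. 2a->2: no, abaaa/aba meet in 2. Open state 3: 2a->3.
bab: 2b undefined. 2b->0: ok.
baaa: 3a undefined. 3a->0: ok.
baab: 3b undefined. 3b->0: ok.
All examples now run through 4 states with every (state, symbol) defined. Accept strings end in {0,3}, Reject strings end in {1,2}; accept={0,3}.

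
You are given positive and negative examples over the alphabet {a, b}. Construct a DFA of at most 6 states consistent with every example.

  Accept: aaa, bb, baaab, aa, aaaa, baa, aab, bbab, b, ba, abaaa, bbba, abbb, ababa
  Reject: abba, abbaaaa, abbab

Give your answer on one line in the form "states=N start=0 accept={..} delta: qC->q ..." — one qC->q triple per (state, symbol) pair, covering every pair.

Fold the examples into a partial DFA from state 0: repeatedly fix the first undefined (state, symbol) met by the shortest-then-alphabetical prefix, trying targets in increasing order and rejecting any under which an Accept and a Reject string meet in one state with the same remainder; add a state when all current targets are rejected. Accepting states are where Accept strings end.
a: 0a undefined. 0a->0: no, bbab/abbab meet in 0 with "bbab" left. Open state 1: 0a->1.
b: 0b undefined. 0b->0: ok.
aa: 1a undefined. 1a->0: ok.
ab: 1b undefined. 1b->0: no, aaa/abba meet in 1. 1b->1: no, aaa/abbaaaa meet in 1. Open state 2: 1b->2.
aba: 2a undefined. 2a->0: ok.
abb: 2b undefined. 2b->0: no, aaa/abba meet in 1. 2b->1: no, aaa/abbaaaa meet in 1. 2b->2: no, aaa/abbaaaa meet in 1. Open state 3: 2b->3.
abba: 3a undefined. 3a->0: no, aaa/abbaaaa meet in 1. 3a->1: no, aaa/abba meet in 1. 3a->2: no, bb/abbaaaa meet in 0. 3a->3: no, abbb/abbab meet in 3 with "b" left. Open state 4: 3a->4.
abbb: 3b undefined. 3b->0: ok.
abbaa: 4a undefined. 4a->0: no, bb/abbaaaa meet in 0. 4a->1: no, aaa/abbaaaa meet in 1. 4a->2: no, aaa/abbaaaa meet in 1. 4a->3: ok.
abbab: 4b undefined. 4b->0: no, bb/abbab meet in 0. 4b->1: no, aaa/abbab meet in 1. 4b->2: no, baaab/abbab meet in 2. 4b->3: ok.
All examples now run through 5 states with every (state, symbol) defined. Accept strings end in {0,1,2}, Reject strings end in {3,4}; accept={0,1,2}.

states=5 start=0 accept={0,1,2} delta: 0a->1 0b->0 1a->0 1b->2 2a->0 2b->3 3a->4 3b->0 4a->3 4b->3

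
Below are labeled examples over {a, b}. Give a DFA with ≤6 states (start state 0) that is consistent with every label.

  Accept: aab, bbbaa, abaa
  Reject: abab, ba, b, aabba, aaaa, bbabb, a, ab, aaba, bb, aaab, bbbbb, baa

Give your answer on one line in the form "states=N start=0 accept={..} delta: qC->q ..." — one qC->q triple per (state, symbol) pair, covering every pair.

Fold the examples into a partial DFA from state 0: repeatedly fix the first undefined (state, symbol) met by the shortest-then-alphabetical prefix, trying targets in increasing order and rejecting any under which an Accept and a Reject string meet in one state with the same remainder; add a state when all current targets are rejected. Accepting states are where Accept strings end.
a: 0a undefined. 0a->0: no, aab/b meet in 0 with "b" left. Open state 1: 0a->1.
b: 0b undefined. 0b->0: no, bbbaa/baa meet in 1 with "a" left. 0b->1: ok.
aa: 1a undefined. 1a->0: no, aab/b meet in 1. 1a->1: no, aab/ab meet in 1 with "b" left. Open state 2: 1a->2.
ab: 1b undefined. 1b->0: no, bbbaa/baa meet in 2 with "a" left. 1b->1: no, aab/abab meet in 2 with "b" left. 1b->2: no, abaa/aaaa meet in 2 with "aa" left. Open state 3: 1b->3.
aaa: 2a undefined. 2a->0: ok.
aab: 2b undefined. 2b->0: no, aab/baa meet in 0. 2b->1: no, aab/b meet in 1. 2b->2: no, aab/ba meet in 2. 2b->3: no, aab/ab meet in 3. Open state 4: 2b->4.
aba: 3a undefined. 3a->0: no, abaa/abab meet in 1. 3a->1: no, abaa/ba meet in 2. 3a->2: no, aab/abab meet in 4. 3a->3: no, abaa/ab meet in 3. 3a->4: no, abaa/aaba meet in 4 with "a" left. Open state 5: 3a->5.
bbb: 3b undefined. 3b->0: no, bbbaa/ba meet in 2. 3b->1: no, bbbaa/baa meet in 0. 3b->2: no, bbbaa/b meet in 1. 3b->3: ok.
aaba: 4a undefined. 4a->0: ok.
aabb: 4b undefined. 4b->0: ok.
abaa: 5a undefined. 5a->0: no, bbbaa/aaba meet in 0. 5a->1: no, bbbaa/b meet in 1. 5a->2: no, bbbaa/ba meet in 2. 5a->3: no, bbbaa/ab meet in 3. 5a->4: ok.
abab: 5b undefined. 5b->0: ok.
All examples now run through 6 states with every (state, symbol) defined. Accept strings end in {4}, Reject strings end in {0,1,2,3}; accept={4}.

states=6 start=0 accept={4} delta: 0a->1 0b->1 1a->2 1b->3 2a->0 2b->4 3a->5 3b->3 4a->0 4b->0 5a->4 5b->0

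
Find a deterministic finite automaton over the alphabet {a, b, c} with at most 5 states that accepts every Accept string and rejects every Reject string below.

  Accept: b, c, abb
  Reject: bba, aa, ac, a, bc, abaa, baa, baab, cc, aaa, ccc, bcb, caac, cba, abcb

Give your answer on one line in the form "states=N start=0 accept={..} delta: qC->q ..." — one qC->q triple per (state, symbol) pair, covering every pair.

states=3 start=0 accept={2} delta: 0a->1 0b->2 0c->2 1a->0 1b->0 1c->0 2a->0 2b->0 2c->1

Grow the machine one transition at a time. Run the examples from 0; the earliest place one falls off (shortest prefix, ties alphabetical) gets sent to the lowest-numbered state that keeps every Accept/Reject pair distinguishable — a pair clashes when both reach the same state with identical unread suffix — and to a fresh state only if none does.
a: 0a undefined. 0a->0: no, c/ac meet in 0 with "c" left. Open state 1: 0a->1.
b: 0b undefined. 0b->0: no, c/bc meet in 0 with "c" left. 0b->1: no, b/a meet in 1. Open state 2: 0b->2.
c: 0c undefined. 0c->0: no, c/cc meet in 0. 0c->1: no, c/a meet in 1. 0c->2: ok.
aa: 1a undefined. 1a->0: ok.
ab: 1b undefined. 1b->0: ok.
ac: 1c undefined. 1c->0: ok.
ba: 2a undefined. 2a->0: ok.
bb: 2b undefined. 2b->0: ok.
bc: 2c undefined. 2c->0: no, b/ccc meet in 2. 2c->1: ok.
All examples now run through 3 states with every (state, symbol) defined. Accept strings end in {2}, Reject strings end in {0,1}; accept={2}.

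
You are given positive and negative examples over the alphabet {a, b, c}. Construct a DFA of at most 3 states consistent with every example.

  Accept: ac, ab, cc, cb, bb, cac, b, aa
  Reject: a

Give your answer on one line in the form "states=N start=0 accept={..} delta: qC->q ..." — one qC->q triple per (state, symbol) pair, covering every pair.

Grow the machine one transition at a time. Run the examples from 0; the earliest place one falls off (shortest prefix, ties alphabetical) gets sent to the lowest-numbered state that keeps every Accept/Reject pair distinguishable — a pair clashes when both reach the same state with identical unread suffix — and to a fresh state only if none does.
a: 0a undefined. 0a->0: no, aa/a meet in 0. Open state 1: 0a->1.
b: 0b undefined. 0b->0: ok.
c: 0c undefined. 0c->0: ok.
aa: 1a undefined. 1a->0: ok.
ab: 1b undefined. 1b->0: ok.
ac: 1c undefined. 1c->0: ok.
All examples now run through 2 states with every (state, symbol) defined. Accept strings end in {0}, Reject strings end in {1}; accept={0}.

states=2 start=0 accept={0} delta: 0a->1 0b->0 0c->0 1a->0 1b->0 1c->0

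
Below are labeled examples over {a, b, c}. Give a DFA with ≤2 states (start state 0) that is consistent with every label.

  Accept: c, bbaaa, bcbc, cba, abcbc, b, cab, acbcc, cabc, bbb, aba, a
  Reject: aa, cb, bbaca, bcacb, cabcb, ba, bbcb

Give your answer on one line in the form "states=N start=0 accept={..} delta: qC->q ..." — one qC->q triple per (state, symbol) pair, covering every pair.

states=2 start=0 accept={1} delta: 0a->1 0b->1 0c->1 1a->0 1b->0 1c->1

Fold the examples into a partial DFA from state 0: repeatedly fix the first undefined (state, symbol) met by the shortest-then-alphabetical prefix, trying targets in increasing order and rejecting any under which an Accept and a Reject string meet in one state with the same remainder; add a state when all current targets are rejected. Accepting states are where Accept strings end.
a: 0a undefined. 0a->0: no, aba/ba meet in 0 with "ba" left. Open state 1: 0a->1.
b: 0b undefined. 0b->0: no, a/ba meet in 1. 0b->1: ok.
c: 0c undefined. 0c->0: no, cba/aa meet in 1 with "a" left. 0c->1: ok.
aa: 1a undefined. 1a->0: ok.
ab: 1b undefined. 1b->0: ok.
ac: 1c undefined. 1c->0: no, c/bbaca meet in 1. 1c->1: ok.
All examples now run through 2 states with every (state, symbol) defined. Accept strings end in {1}, Reject strings end in {0}; accept={1}.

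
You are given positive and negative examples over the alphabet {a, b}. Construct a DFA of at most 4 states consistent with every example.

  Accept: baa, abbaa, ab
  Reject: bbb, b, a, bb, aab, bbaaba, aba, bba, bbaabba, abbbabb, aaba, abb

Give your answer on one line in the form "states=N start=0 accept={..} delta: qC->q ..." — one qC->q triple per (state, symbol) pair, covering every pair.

Fold the examples into a partial DFA from state 0: repeatedly fix the first undefined (state, symbol) met by the shortest-then-alphabetical prefix, trying targets in increasing order and rejecting any under which an Accept and a Reject string meet in one state with the same remainder; add a state when all current targets are rejected. Accepting states are where Accept strings end.
a: 0a undefined. 0a->0: no, ab/b meet in 0 with "b" left. Open state 1: 0a->1.
b: 0b undefined. 0b->0: ok.
aa: 1a undefined. 1a->0: no, baa/bbb meet in 0. 1a->1: no, baa/a meet in 1. Open state 2: 1a->2.
ab: 1b undefined. 1b->0: no, ab/bbb meet in 0. 1b->1: no, baa/aba meet in 2. 1b->2: ok.
aab: 2b undefined. 2b->0: ok.
aba: 2a undefined. 2a->0: ok.
All examples now run through 3 states with every (state, symbol) defined. Accept strings end in {2}, Reject strings end in {0,1}; accept={2}.

states=3 start=0 accept={2} delta: 0a->1 0b->0 1a->2 1b->2 2a->0 2b->0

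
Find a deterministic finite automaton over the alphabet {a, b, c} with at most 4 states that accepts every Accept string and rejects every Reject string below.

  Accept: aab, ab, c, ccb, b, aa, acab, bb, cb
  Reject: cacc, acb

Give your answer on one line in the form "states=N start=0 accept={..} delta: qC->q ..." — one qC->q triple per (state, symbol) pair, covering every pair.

Grow the machine one transition at a time. Run the examples from 0; the earliest place one falls off (shortest prefix, ties alphabetical) gets sent to the lowest-numbered state that keeps every Accept/Reject pair distinguishable — a pair clashes when both reach the same state with identical unread suffix — and to a fresh state only if none does.
a: 0a undefined. 0a->0: no, cb/acb meet in 0 with "cb" left. Open state 1: 0a->1.
b: 0b undefined. 0b->0: ok.
c: 0c undefined. 0c->0: ok.
aa: 1a undefined. 1a->0: ok.
ab: 1b undefined. 1b->0: ok.
ac: 1c undefined. 1c->0: no, aab/cacc meet in 0. 1c->1: no, aab/acb meet in 0. Open state 2: 1c->2.
aca: 2a undefined. 2a->0: ok.
acb: 2b undefined. 2b->0: no, aab/acb meet in 0. 2b->1: ok.
cacc: 2c undefined. 2c->0: no, aab/cacc meet in 0. 2c->1: ok.
All examples now run through 3 states with every (state, symbol) defined. Accept strings end in {0}, Reject strings end in {1}; accept={0}.

states=3 start=0 accept={0} delta: 0a->1 0b->0 0c->0 1a->0 1b->0 1c->2 2a->0 2b->1 2c->1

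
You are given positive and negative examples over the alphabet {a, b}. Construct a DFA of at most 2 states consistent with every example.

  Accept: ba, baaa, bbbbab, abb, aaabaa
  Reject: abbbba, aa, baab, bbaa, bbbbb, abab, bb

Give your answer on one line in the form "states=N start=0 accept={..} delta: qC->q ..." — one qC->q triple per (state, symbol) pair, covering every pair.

Grow the machine one transition at a time. Run the examples from 0; the earliest place one falls off (shortest prefix, ties alphabetical) gets sent to the lowest-numbered state that keeps every Accept/Reject pair distinguishable — a pair clashes when both reach the same state with identical unread suffix — and to a fresh state only if none does.
a: 0a undefined. 0a->0: no, abb/bb meet in 0 with "bb" left. Open state 1: 0a->1.
b: 0b undefined. 0b->0: ok.
aa: 1a undefined. 1a->0: ok.
ab: 1b undefined. 1b->0: no, ba/abbbba meet in 1. 1b->1: ok.
All examples now run through 2 states with every (state, symbol) defined. Accept strings end in {1}, Reject strings end in {0}; accept={1}.

states=2 start=0 accept={1} delta: 0a->1 0b->0 1a->0 1b->1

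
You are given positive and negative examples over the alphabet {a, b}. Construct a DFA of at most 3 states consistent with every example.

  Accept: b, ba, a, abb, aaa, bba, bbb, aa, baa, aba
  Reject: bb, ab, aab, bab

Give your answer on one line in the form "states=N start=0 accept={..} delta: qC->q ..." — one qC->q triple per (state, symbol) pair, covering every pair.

Grow the machine one transition at a time. Run the examples from 0; the earliest place one falls off (shortest prefix, ties alphabetical) gets sent to the lowest-numbered state that keeps every Accept/Reject pair distinguishable — a pair clashes when both reach the same state with identical unread suffix — and to a fresh state only if none does.
a: 0a undefined. 0a->0: no, b/ab meet in 0 with "b" left. Open state 1: 0a->1.
b: 0b undefined. 0b->0: no, b/bb meet in 0. 0b->1: ok.
aa: 1a undefined. 1a->0: no, b/aab meet in 1. 1a->1: ok.
ab: 1b undefined. 1b->0: ok.
All examples now run through 2 states with every (state, symbol) defined. Accept strings end in {1}, Reject strings end in {0}; accept={1}.

states=2 start=0 accept={1} delta: 0a->1 0b->1 1a->1 1b->0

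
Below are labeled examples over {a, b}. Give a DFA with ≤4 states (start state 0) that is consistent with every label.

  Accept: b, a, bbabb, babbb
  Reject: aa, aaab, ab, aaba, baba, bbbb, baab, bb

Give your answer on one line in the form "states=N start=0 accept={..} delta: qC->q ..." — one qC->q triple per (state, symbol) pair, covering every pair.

Grow the machine one transition at a time. Run the examples from 0; the earliest place one falls off (shortest prefix, ties alphabetical) gets sent to the lowest-numbered state that keeps every Accept/Reject pair distinguishable — a pair clashes when both reach the same state with identical unread suffix — and to a fresh state only if none does.
a: 0a undefined. 0a->0: no, b/aaab meet in 0 with "b" left. Open state 1: 0a->1.
b: 0b undefined. 0b->0: no, b/bbbb meet in 0. 0b->1: ok.
aa: 1a undefined. 1a->0: ok.
ab: 1b undefined. 1b->0: ok.
All examples now run through 2 states with every (state, symbol) defined. Accept strings end in {1}, Reject strings end in {0}; accept={1}.

states=2 start=0 accept={1} delta: 0a->1 0b->1 1a->0 1b->0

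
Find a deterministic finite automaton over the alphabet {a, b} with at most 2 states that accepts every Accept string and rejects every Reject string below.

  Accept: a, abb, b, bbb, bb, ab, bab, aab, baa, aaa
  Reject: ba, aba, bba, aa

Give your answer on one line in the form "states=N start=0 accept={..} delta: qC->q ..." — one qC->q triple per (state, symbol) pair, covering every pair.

Fold the examples into a partial DFA from state 0: repeatedly fix the first undefined (state, symbol) met by the shortest-then-alphabetical prefix, trying targets in increasing order and rejecting any under which an Accept and a Reject string meet in one state with the same remainder; add a state when all current targets are rejected. Accepting states are where Accept strings end.
a: 0a undefined. 0a->0: no, a/aa meet in 0. Open state 1: 0a->1.
b: 0b undefined. 0b->0: no, a/ba meet in 1. 0b->1: ok.
aa: 1a undefined. 1a->0: ok.
ab: 1b undefined. 1b->0: no, a/aba meet in 1. 1b->1: ok.
All examples now run through 2 states with every (state, symbol) defined. Accept strings end in {1}, Reject strings end in {0}; accept={1}.

states=2 start=0 accept={1} delta: 0a->1 0b->1 1a->0 1b->1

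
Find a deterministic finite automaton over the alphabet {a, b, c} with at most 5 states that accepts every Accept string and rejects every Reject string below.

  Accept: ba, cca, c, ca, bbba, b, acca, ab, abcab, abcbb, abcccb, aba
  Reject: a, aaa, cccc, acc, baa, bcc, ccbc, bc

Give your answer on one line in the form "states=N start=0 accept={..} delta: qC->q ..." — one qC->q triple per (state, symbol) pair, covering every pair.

Grow the machine one transition at a time. Run the examples from 0; the earliest place one falls off (shortest prefix, ties alphabetical) gets sent to the lowest-numbered state that keeps every Accept/Reject pair distinguishable — a pair clashes when both reach the same state with identical unread suffix — and to a fresh state only if none does.
a: 0a undefined. 0a->0: ok.
b: 0b undefined. 0b->0: no, ba/a meet in 0. Open state 1: 0b->1.
c: 0c undefined. 0c->0: no, cca/a meet in 0. 0c->1: ok.
ba: 1a undefined. 1a->0: no, ba/a meet in 0. 1a->1: no, ba/baa meet in 1. Open state 2: 1a->2.
bb: 1b undefined. 1b->0: ok.
bc: 1c undefined. 1c->0: no, cca/a meet in 0. 1c->1: no, c/cccc meet in 1. 1c->2: no, ba/acc meet in 2. Open state 3: 1c->3.
baa: 2a undefined. 2a->0: ok.
bcc: 3c undefined. 3c->0: no, c/cccc meet in 1. 3c->1: no, c/bcc meet in 1. 3c->2: no, ba/bcc meet in 2. 3c->3: ok.
cca: 3a undefined. 3a->0: no, cca/a meet in 0. 3a->1: no, abcab/a meet in 0. 3a->2: ok.
ccb: 3b undefined. 3b->0: no, c/ccbc meet in 1. 3b->1: no, abcbb/a meet in 0. 3b->2: ok.
ccbc: 2c undefined. 2c->0: ok.
abcab: 2b undefined. 2b->0: no, abcab/a meet in 0. 2b->1: ok.
All examples now run through 4 states with every (state, symbol) defined. Accept strings end in {1,2}, Reject strings end in {0,3}; accept={1,2}.

states=4 start=0 accept={1,2} delta: 0a->0 0b->1 0c->1 1a->2 1b->0 1c->3 2a->0 2b->1 2c->0 3a->2 3b->2 3c->3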